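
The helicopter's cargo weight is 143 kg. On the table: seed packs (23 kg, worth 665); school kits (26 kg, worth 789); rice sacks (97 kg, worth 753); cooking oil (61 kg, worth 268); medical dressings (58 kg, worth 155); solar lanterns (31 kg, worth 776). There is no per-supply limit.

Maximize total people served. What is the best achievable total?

4114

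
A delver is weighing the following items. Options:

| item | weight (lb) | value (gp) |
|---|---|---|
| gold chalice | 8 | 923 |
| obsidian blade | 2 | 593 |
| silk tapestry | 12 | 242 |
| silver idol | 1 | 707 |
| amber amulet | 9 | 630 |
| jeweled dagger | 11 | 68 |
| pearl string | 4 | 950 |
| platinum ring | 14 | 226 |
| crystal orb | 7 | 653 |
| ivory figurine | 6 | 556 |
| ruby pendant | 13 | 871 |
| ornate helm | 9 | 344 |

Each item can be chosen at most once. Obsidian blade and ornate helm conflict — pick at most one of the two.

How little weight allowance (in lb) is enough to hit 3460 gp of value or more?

Minimise lb subject to total value ≥ 3460.
Taking gold chalice + obsidian blade + silver idol + pearl string + ivory figurine gives 3729 (≥ 3460) for 21 lb.
Any bundle with less than 21 lb falls short of 3460.

21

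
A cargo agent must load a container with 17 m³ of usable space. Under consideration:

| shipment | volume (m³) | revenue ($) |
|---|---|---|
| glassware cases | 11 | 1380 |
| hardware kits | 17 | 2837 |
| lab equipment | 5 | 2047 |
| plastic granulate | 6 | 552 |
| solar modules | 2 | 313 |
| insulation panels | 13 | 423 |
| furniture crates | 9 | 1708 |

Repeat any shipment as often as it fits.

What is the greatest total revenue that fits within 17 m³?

6454

Density check — lab equipment 409.40, furniture crates 189.78, hardware kits 166.88, solar modules 156.50 are the best per m³.
3×lab equipment + solar modules uses 17 of the 17 m³ and totals 6454.
Nothing else within 17 m³ beats 6454.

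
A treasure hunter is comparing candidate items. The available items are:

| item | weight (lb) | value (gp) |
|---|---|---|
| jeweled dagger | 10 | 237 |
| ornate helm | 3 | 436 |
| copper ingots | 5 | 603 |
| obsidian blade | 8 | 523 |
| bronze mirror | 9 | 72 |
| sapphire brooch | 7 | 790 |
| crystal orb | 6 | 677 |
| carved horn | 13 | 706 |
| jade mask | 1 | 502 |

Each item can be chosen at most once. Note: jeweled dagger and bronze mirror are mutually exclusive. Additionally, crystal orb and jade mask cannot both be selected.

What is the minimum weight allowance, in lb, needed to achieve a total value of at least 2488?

21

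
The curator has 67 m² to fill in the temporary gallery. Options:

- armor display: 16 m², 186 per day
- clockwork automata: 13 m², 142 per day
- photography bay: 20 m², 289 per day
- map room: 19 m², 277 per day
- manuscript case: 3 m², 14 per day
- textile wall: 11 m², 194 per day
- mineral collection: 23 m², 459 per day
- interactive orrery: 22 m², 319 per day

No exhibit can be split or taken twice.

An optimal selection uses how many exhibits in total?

4

Optimal total is 1084.
For example clockwork automata + photography bay + textile wall + mineral collection achieves it, using 67 m².
All optima have 4 exhibits.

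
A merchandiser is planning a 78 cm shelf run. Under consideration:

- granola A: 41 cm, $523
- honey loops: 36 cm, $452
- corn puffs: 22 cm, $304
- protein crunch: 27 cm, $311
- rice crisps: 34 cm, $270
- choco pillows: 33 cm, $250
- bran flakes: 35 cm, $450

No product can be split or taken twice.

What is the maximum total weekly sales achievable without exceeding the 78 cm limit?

By weekly sales per cm: corn puffs 13.82, bran flakes 12.86, granola A 12.76, honey loops 12.56 lead.
A density-first pass picks corn puffs + bran flakes — 754 at 57 cm.
Dropping corn puffs and bran flakes frees 57 cm; slotting in granola A + honey loops (77 cm) lifts the total to 975 at 77 cm.

975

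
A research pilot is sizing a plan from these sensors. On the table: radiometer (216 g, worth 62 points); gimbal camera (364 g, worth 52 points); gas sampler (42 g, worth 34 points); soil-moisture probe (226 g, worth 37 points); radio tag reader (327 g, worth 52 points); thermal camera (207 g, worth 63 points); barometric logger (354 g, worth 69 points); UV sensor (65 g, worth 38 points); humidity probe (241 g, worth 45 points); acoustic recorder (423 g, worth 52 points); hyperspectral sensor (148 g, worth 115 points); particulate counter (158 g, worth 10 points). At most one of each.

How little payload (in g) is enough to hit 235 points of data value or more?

462

Look for the lowest-payload combination reaching 235.
gas sampler + thermal camera + UV sensor + hyperspectral sensor reaches 250 using 462 g.
Below 462 g the best achievable stays under 235.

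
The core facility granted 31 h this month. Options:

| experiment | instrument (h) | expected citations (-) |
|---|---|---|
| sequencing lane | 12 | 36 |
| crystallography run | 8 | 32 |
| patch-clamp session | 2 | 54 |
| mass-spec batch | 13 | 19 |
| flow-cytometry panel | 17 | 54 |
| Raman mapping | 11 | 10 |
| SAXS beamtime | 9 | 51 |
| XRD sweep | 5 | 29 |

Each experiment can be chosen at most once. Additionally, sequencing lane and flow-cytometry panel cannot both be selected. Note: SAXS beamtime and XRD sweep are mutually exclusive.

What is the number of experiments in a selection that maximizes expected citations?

4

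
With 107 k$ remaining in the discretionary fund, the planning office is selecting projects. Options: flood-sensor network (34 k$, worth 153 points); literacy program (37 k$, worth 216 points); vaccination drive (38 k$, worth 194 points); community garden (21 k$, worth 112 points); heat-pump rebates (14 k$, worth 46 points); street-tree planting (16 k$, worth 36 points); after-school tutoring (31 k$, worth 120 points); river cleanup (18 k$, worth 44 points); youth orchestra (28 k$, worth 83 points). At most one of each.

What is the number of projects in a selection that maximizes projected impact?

3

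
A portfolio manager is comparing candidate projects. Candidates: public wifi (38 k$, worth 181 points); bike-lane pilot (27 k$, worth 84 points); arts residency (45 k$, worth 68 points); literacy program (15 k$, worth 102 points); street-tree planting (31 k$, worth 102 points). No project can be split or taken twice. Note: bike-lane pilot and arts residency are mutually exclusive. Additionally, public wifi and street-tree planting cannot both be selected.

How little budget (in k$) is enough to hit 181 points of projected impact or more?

38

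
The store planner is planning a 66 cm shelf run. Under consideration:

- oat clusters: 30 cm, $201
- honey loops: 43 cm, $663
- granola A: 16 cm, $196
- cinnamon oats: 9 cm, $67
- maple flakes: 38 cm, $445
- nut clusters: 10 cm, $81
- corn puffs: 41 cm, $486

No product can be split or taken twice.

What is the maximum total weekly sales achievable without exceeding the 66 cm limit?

859

Taking honey loops + granola A: 59 cm used, 859 in weekly sales.
Runner-up honey loops + cinnamon oats + nut clusters tops out at 811.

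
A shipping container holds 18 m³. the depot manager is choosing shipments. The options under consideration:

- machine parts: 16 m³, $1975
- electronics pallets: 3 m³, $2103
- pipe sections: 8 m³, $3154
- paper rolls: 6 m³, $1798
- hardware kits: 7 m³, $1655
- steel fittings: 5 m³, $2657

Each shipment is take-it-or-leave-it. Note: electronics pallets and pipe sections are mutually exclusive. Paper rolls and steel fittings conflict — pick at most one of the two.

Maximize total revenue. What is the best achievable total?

Electronics pallets + hardware kits + steel fittings uses 15 of the 18 m³ and totals 6415.
No other feasible combination exceeds 6415.

6415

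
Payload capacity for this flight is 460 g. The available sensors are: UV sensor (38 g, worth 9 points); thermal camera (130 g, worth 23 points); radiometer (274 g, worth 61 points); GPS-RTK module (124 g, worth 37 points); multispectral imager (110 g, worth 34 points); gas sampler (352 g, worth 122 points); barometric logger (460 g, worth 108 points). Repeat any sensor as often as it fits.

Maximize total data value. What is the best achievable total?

140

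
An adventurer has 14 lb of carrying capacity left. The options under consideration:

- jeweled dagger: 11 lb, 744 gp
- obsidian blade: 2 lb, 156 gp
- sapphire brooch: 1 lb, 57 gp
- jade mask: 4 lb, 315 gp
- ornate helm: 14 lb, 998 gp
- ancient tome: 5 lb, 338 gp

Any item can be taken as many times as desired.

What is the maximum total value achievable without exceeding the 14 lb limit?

1101

Ranking by ratio (value/lb): jade mask 78.75, obsidian blade 78.00, ornate helm 71.29.
Taking obsidian blade + 3×jade mask: 14 lb used, 1101 in value.
Nothing else within 14 lb beats 1101.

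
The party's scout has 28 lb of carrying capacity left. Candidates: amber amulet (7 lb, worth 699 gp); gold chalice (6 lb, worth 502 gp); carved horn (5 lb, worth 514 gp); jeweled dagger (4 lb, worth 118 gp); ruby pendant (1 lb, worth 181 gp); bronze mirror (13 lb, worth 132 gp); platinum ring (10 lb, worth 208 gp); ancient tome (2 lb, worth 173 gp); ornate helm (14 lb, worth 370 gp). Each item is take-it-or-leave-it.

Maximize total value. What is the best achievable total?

2187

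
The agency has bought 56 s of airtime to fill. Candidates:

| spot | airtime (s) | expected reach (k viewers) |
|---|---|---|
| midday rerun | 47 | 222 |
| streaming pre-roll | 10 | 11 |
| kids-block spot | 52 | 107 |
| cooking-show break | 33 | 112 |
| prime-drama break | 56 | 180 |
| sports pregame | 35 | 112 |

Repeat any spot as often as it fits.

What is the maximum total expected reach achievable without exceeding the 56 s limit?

Ranking by ratio (expected reach/s): midday rerun 4.72, cooking-show break 3.39, prime-drama break 3.21.
The ratio ordering already packs tightly: midday rerun, 47 s, 222.
The spare 9 s is too small for any remaining spot, and no exchange beats 222.

222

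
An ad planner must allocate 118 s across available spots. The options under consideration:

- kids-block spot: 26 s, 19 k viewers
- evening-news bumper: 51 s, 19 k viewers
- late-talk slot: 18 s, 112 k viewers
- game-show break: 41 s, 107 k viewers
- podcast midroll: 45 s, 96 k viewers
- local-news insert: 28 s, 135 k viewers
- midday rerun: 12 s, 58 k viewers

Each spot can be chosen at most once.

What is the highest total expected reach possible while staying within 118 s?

412

By expected reach per s: late-talk slot 6.22, midday rerun 4.83, local-news insert 4.82, game-show break 2.61 lead.
Best packing: late-talk slot + game-show break + local-news insert + midday rerun — 99 s, 412 total.
Runner-up late-talk slot + podcast midroll + local-news insert + midday rerun tops out at 401.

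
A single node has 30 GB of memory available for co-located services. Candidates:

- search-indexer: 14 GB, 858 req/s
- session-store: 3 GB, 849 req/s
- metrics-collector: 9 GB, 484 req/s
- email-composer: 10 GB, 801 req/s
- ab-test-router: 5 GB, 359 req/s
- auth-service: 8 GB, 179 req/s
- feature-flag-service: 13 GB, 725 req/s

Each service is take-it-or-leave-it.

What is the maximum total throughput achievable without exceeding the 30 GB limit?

2508

Density check — session-store 283.00, email-composer 80.10, ab-test-router 71.80, search-indexer 61.29 are the best per GB.
Greedy by ratio would take session-store + metrics-collector + email-composer + ab-test-router: 27 GB used, total 2493.
Replace metrics-collector and ab-test-router with search-indexer: the trade gains 15 net, giving 2508 at 27 GB.
That's the maximum — no swap from here does better than 2508.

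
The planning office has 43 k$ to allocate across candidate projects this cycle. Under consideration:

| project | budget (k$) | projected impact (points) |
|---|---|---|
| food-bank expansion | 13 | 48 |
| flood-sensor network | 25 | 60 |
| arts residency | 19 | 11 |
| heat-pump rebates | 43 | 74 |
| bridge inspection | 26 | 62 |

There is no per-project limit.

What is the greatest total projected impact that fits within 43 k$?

144

Taking 3×food-bank expansion: 39 k$ used, 144 in projected impact.
The spare 4 k$ is too small for any remaining project, and no exchange beats 144.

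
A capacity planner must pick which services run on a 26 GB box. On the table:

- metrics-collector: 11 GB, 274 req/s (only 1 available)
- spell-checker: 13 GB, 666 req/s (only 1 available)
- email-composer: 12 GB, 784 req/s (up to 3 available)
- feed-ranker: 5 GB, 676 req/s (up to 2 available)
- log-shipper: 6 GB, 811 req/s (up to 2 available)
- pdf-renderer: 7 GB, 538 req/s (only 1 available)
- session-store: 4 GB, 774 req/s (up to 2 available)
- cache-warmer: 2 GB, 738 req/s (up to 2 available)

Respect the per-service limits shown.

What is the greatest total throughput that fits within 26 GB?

Taking the top-ratio services first gives 2×feed-ranker + 2×session-store + 2×cache-warmer for 4376 (22 GB).
Dropping 2×feed-ranker frees 10 GB; slotting in 2×log-shipper (12 GB) lifts the total to 4646 at 24 GB.
The spare 2 GB is too small for any remaining service, and no exchange beats 4646.

4646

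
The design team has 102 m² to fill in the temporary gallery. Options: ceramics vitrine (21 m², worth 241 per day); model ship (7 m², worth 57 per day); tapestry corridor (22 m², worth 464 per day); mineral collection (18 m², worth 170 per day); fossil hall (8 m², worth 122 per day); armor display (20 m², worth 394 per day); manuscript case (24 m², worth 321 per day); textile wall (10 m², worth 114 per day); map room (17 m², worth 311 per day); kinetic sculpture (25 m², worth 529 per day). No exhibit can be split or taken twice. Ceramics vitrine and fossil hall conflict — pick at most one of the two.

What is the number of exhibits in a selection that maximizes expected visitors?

Optimal total is 1934.
tapestry corridor + fossil hall + armor display + textile wall + map room + kinetic sculpture hits 1934 at 102 m².
All optima have 6 exhibits.

6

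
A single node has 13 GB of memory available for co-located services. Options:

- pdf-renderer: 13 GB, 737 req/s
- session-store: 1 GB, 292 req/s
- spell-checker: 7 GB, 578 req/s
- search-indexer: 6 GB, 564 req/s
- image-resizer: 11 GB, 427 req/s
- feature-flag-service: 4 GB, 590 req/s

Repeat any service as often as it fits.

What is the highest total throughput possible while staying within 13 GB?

3796

13×session-store uses 13 of the 13 GB and totals 3796.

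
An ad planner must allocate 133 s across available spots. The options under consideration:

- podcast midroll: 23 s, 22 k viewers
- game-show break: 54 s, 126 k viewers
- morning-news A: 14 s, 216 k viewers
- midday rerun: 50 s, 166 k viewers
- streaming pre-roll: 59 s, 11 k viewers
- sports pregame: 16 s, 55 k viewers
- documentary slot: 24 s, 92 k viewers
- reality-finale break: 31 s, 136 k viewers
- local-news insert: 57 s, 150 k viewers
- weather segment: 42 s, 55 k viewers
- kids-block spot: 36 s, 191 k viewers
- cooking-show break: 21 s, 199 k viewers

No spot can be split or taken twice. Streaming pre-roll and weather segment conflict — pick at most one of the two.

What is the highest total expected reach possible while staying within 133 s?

By expected reach per s: morning-news A 15.43, cooking-show break 9.48, kids-block spot 5.31, reality-finale break 4.39 lead.
The ratio ordering already packs tightly: morning-news A + documentary slot + reality-finale break + kids-block spot + cooking-show break, 126 s, 834.
Next best is morning-news A + sports pregame + reality-finale break + kids-block spot + cooking-show break at 797 (118 s) — short by 37.

834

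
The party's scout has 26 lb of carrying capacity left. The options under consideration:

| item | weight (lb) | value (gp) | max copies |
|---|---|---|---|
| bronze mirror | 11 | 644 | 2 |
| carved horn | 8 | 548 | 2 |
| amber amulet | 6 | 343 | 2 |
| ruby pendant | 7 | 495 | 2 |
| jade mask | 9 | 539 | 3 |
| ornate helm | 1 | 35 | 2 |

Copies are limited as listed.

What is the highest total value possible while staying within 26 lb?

1687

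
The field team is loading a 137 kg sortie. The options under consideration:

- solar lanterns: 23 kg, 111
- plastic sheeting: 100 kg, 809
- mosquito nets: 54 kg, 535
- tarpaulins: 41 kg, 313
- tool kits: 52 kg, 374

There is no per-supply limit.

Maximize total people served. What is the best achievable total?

1181

Best packing: solar lanterns + 2×mosquito nets — 131 kg, 1181 total.
Every other selection either busts 137 kg or fails to beat 1181.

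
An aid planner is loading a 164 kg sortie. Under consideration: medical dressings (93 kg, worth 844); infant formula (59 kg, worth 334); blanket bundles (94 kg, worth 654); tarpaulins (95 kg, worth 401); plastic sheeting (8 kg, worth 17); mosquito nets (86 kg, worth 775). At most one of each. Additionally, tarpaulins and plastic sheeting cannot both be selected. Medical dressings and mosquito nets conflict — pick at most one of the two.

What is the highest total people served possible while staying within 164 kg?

1195

The ratio ordering already packs tightly: medical dressings + infant formula + plastic sheeting, 160 kg, 1195.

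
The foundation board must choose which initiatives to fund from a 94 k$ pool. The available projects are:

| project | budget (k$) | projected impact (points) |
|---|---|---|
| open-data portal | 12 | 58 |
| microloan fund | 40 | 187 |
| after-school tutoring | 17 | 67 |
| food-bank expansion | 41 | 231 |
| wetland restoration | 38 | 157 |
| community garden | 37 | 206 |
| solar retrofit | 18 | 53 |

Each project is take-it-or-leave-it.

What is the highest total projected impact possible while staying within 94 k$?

Ranking by ratio (projected impact/k$): food-bank expansion 5.63, community garden 5.57, open-data portal 4.83.
The ratio ordering already packs tightly: open-data portal + food-bank expansion + community garden, 90 k$, 495.
Nothing else within 94 k$ beats 495.

495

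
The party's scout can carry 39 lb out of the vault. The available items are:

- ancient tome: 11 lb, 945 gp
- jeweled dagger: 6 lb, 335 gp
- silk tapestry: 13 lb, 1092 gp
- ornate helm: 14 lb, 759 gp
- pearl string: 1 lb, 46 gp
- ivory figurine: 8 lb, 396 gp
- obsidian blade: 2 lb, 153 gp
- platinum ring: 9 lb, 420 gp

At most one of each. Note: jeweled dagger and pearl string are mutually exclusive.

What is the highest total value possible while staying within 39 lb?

Best packing: ancient tome + silk tapestry + ornate helm + pearl string — 39 lb, 2842 total.
The closest alternative, ancient tome + silk tapestry + ornate helm, reaches only 2796.

2842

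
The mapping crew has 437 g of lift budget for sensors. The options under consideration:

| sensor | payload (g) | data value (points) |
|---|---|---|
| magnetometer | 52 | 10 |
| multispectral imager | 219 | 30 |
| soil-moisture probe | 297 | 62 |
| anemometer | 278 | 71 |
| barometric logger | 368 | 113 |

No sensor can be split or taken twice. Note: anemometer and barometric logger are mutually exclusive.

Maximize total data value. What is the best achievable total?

123

Taking magnetometer + barometric logger: 420 g used, 123 in data value.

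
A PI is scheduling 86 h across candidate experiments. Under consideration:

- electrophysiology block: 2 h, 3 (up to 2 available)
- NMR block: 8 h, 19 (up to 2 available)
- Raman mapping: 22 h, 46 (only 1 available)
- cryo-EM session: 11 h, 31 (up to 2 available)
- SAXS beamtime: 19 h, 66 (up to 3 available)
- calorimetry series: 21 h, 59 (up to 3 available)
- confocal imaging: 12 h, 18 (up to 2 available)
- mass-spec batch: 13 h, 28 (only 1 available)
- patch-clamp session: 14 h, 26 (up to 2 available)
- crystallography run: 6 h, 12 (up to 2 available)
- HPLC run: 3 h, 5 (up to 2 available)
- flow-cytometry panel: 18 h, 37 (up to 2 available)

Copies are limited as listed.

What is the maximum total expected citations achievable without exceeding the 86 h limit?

276

Density check — SAXS beamtime 3.47, cryo-EM session 2.82, calorimetry series 2.81 are the best per h.
Taking the top-ratio experiments first gives 2×cryo-EM session + 3×SAXS beamtime + crystallography run for 272 (85 h).
The 28 h tied up in 2×cryo-EM session and crystallography run is better spent on NMR block + calorimetry series — total rises to 276 (86 h).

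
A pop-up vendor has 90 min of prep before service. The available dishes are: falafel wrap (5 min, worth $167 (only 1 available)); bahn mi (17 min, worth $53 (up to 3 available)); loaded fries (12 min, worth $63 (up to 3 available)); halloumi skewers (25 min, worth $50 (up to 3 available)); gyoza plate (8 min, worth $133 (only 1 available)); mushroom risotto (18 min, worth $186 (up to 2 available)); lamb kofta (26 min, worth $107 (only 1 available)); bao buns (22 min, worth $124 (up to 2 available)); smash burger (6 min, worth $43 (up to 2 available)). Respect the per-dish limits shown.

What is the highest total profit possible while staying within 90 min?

Greedy by ratio would take falafel wrap + gyoza plate + 2×mushroom risotto + bao buns + 2×smash burger: 83 min used, total 882.
The 6 min tied up in smash burger is better spent on loaded fries — total rises to 902 (89 min).
Every other selection either busts 90 min or exceeds an availability limit or fails to beat 902.

902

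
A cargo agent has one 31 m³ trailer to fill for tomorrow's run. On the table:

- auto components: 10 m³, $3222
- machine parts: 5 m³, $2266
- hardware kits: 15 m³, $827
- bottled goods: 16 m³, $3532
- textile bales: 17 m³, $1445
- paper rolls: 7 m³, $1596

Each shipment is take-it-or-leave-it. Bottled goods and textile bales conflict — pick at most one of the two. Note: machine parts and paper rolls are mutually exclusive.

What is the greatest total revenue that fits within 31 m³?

9020

Taking auto components + machine parts + bottled goods: 31 m³ used, 9020 in revenue.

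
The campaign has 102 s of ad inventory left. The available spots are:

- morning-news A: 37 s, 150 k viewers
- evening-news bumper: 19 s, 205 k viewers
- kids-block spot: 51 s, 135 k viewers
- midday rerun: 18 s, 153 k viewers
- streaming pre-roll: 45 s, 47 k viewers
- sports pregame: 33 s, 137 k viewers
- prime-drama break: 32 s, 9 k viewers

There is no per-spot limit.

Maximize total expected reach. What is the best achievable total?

1025

The ratio ordering already packs tightly: 5×evening-news bumper, 95 s, 1025.
The spare 7 s is too small for any remaining spot, and no exchange beats 1025.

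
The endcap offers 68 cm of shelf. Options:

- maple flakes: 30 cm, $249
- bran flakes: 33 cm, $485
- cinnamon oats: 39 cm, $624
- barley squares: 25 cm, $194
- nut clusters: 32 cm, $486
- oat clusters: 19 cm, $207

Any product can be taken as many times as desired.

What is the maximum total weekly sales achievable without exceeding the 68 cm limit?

972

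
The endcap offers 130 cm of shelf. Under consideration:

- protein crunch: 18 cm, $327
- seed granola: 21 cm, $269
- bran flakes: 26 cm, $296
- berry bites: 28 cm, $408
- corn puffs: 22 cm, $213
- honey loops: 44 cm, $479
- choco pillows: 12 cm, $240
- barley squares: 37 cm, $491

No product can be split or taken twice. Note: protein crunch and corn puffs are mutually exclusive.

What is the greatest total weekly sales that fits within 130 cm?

1791

Filling by ratio: protein crunch + seed granola + berry bites + choco pillows + barley squares for 1735, with 14 cm left unused.
Replace choco pillows with bran flakes: the trade gains 56 net, giving 1791 at 130 cm.
An exhaustive check of the 256 subsets confirms 1791.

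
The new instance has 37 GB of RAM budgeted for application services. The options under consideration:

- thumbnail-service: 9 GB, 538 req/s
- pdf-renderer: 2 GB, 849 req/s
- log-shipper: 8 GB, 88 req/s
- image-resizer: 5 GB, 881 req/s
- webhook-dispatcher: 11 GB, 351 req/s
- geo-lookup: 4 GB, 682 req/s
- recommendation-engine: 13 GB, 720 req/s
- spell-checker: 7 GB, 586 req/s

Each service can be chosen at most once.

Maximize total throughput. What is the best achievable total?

Ranking by ratio (throughput/GB): pdf-renderer 424.50, image-resizer 176.20, geo-lookup 170.50.
Filling by ratio: thumbnail-service + pdf-renderer + log-shipper + image-resizer + geo-lookup + spell-checker for 3624, with 2 GB left unused.
Dropping thumbnail-service and log-shipper frees 17 GB; slotting in recommendation-engine (13 GB) lifts the total to 3718 at 31 GB.
That's the maximum — no swap from here does better than 3718.

3718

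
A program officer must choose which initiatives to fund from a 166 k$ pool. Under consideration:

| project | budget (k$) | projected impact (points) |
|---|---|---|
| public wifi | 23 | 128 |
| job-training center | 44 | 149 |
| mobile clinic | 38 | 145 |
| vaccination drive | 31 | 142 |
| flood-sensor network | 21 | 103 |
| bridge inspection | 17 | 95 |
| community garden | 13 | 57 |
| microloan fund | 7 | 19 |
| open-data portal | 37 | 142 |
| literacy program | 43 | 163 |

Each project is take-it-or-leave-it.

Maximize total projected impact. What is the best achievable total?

By projected impact per k$: bridge inspection 5.59, public wifi 5.57, flood-sensor network 4.90, vaccination drive 4.58 lead.
Greedy by ratio would take public wifi + vaccination drive + flood-sensor network + bridge inspection + community garden + microloan fund + open-data portal: 149 k$ used, total 686.
Reworking the packing: public wifi + mobile clinic + vaccination drive + bridge inspection + community garden + literacy program uses 165 k$ and improves the total to 730.
Every other selection either busts 166 k$ or fails to beat 730.

730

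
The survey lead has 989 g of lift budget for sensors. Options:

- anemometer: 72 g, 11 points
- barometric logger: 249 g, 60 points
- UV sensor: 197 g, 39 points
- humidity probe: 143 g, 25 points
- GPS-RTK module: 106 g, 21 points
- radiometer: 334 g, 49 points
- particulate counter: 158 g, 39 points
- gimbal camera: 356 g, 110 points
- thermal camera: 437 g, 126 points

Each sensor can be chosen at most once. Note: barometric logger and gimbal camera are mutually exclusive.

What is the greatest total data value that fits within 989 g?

Density check — gimbal camera 0.31, thermal camera 0.29, particulate counter 0.25 are the best per g.
Taking particulate counter + gimbal camera + thermal camera: 951 g used, 275 in data value.
No other feasible combination exceeds 275.

275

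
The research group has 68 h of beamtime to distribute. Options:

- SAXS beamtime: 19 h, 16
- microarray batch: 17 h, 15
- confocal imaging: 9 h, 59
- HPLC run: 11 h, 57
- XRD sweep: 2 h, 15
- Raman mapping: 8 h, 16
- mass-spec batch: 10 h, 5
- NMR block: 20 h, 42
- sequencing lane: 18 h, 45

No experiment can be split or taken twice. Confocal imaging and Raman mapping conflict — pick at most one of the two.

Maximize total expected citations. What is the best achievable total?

218

Confocal imaging + HPLC run + XRD sweep + NMR block + sequencing lane uses 60 of the 68 h and totals 218.
The closest alternative, confocal imaging + HPLC run + mass-spec batch + NMR block + sequencing lane, reaches only 208.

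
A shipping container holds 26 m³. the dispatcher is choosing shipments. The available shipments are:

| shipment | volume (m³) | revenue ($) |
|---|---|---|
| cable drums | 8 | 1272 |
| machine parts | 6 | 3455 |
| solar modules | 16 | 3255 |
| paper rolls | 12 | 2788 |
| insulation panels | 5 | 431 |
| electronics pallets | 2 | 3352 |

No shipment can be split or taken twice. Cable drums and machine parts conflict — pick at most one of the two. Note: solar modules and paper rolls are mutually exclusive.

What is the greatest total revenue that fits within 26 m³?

10062

Filling by ratio: machine parts + paper rolls + insulation panels + electronics pallets for 10026, with 1 m³ left unused.
Replace paper rolls and insulation panels with solar modules: the trade gains 36 net, giving 10062 at 24 m³.
Every other selection either busts 26 m³ or breaks a pairing rule or fails to beat 10062.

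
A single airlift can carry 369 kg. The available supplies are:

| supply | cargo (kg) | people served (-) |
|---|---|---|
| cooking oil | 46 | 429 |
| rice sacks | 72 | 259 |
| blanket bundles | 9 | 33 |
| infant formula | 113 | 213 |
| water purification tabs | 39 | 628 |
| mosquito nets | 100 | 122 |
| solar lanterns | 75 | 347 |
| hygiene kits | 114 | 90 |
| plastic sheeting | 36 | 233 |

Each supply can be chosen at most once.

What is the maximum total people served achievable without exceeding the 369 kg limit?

Density check — water purification tabs 16.10, cooking oil 9.33, plastic sheeting 6.47 are the best per kg.
Filling by ratio: cooking oil + rice sacks + blanket bundles + water purification tabs + solar lanterns + plastic sheeting for 1929, with 92 kg left unused.
The 9 kg tied up in blanket bundles is better spent on mosquito nets — total rises to 2018 (368 kg).
Nothing else within 369 kg beats 2018.

2018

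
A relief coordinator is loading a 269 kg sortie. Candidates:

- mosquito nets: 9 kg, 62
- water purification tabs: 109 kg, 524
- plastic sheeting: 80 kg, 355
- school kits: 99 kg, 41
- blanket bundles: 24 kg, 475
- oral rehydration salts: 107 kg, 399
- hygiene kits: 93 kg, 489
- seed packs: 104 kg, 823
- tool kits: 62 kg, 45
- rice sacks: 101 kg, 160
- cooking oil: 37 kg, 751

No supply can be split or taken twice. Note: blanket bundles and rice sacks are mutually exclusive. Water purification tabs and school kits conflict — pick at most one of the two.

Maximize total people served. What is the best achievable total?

Best packing: mosquito nets + blanket bundles + hygiene kits + seed packs + cooking oil — 267 kg, 2600 total.
That's the maximum — no feasible swap from here does better than 2600.

2600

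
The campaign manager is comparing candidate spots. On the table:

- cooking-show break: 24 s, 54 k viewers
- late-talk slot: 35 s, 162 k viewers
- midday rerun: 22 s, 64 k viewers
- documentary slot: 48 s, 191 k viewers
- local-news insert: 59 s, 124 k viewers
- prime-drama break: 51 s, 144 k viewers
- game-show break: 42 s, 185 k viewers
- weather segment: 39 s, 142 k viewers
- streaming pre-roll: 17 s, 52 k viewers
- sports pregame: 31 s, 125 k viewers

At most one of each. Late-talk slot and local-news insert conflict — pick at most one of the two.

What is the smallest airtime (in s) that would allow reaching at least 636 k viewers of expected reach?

Look for the lowest-airtime combination reaching 636.
late-talk slot + documentary slot + game-show break + sports pregame: 663 expected reach at 156 s.
Below 156 s the best achievable stays under 636.

156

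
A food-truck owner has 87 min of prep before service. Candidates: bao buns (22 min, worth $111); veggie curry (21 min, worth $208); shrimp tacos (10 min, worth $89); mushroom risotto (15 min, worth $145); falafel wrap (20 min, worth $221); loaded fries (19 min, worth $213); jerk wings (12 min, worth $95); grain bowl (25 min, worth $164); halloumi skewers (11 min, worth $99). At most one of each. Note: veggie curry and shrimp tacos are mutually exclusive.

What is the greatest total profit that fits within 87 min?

886

Ranking by ratio (profit/min): loaded fries 11.21, falafel wrap 11.05, veggie curry 9.90.
Veggie curry + mushroom risotto + falafel wrap + loaded fries + halloumi skewers uses 86 of the 87 min and totals 886.
That's the maximum — no feasible swap from here does better than 886.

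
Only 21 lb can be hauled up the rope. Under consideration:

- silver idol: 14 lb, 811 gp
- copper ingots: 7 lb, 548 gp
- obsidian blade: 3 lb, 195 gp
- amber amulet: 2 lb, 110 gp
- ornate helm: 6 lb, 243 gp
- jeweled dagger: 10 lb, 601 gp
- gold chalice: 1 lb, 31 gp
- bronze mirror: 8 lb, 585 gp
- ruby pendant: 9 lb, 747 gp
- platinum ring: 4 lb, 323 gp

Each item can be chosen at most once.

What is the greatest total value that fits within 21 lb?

Taking the top-ratio items first gives copper ingots + gold chalice + ruby pendant + platinum ring for 1649 (21 lb).
The 8 lb tied up in copper ingots and gold chalice is better spent on bronze mirror — total rises to 1655 (21 lb).
That's the maximum — no swap from here does better than 1655.

1655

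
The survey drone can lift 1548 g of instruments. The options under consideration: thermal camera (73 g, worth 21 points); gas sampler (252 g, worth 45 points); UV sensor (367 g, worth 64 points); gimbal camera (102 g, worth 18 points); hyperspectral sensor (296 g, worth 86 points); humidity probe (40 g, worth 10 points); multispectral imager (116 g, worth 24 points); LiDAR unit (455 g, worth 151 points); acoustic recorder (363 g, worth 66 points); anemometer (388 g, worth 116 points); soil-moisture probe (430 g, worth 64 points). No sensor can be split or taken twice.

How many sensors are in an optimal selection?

6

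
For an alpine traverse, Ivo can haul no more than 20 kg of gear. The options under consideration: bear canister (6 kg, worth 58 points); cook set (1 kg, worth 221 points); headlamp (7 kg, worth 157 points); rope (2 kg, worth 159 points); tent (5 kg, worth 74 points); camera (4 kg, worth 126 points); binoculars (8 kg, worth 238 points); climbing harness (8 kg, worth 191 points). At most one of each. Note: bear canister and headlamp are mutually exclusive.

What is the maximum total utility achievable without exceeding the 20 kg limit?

818

The ratio ordering already packs tightly: cook set + rope + tent + camera + binoculars, 20 kg, 818.
The closest alternative, cook set + rope + binoculars + climbing harness, reaches only 809.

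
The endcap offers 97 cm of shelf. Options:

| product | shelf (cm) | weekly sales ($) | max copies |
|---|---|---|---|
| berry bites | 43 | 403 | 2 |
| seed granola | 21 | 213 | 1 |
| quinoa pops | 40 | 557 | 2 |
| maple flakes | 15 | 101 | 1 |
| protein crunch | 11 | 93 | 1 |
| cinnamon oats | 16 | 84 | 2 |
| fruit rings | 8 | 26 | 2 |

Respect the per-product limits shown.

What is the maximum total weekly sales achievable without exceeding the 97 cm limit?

Greedy by ratio would take 2×quinoa pops + protein crunch: 91 cm used, total 1207.
The 11 cm tied up in protein crunch is better spent on maple flakes — total rises to 1215 (95 cm).
Every other selection either busts 97 cm or exceeds an availability limit or fails to beat 1215.

1215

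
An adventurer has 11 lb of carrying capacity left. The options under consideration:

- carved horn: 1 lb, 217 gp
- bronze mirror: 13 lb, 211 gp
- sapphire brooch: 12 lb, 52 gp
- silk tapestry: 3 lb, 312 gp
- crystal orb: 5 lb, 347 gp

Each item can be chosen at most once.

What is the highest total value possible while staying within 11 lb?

By value per lb: carved horn 217.00, silk tapestry 104.00, crystal orb 69.40 lead.
The ratio ordering already packs tightly: carved horn + silk tapestry + crystal orb, 9 lb, 876.

876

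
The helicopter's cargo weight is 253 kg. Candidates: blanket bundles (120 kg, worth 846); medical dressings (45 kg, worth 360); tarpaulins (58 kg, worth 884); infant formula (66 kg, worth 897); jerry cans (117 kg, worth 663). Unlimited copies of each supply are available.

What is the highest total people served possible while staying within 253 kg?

Greedy by ratio would take 4×tarpaulins: 232 kg used, total 3536.
Dropping 2×tarpaulins frees 116 kg; slotting in 2×infant formula (132 kg) lifts the total to 3562 at 248 kg.
The spare 5 kg is too small for any remaining supply, and no exchange beats 3562.

3562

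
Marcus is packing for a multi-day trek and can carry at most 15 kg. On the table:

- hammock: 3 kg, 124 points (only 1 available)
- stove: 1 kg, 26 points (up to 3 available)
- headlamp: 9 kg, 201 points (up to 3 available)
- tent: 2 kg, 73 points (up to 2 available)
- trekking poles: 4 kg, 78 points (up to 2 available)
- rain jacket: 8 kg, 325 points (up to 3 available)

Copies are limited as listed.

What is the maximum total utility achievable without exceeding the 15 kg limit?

595

Hammock + 2×tent + rain jacket uses 15 of the 15 kg and totals 595.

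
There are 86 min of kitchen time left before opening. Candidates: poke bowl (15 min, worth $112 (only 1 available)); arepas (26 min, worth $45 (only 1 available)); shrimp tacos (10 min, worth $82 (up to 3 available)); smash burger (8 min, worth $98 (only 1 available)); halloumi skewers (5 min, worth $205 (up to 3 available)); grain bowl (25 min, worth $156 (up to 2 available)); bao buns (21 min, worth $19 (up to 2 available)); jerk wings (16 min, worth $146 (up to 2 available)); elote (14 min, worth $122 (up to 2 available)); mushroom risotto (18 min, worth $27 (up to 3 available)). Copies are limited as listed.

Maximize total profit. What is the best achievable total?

1251

Ranking by ratio (profit/min): halloumi skewers 41.00, smash burger 12.25, jerk wings 9.12.
Taking the top-ratio dishes first gives smash burger + 3×halloumi skewers + 2×jerk wings + 2×elote for 1249 (83 min).
Replace 2×elote with 3×shrimp tacos: the trade gains 2 net, giving 1251 at 85 min.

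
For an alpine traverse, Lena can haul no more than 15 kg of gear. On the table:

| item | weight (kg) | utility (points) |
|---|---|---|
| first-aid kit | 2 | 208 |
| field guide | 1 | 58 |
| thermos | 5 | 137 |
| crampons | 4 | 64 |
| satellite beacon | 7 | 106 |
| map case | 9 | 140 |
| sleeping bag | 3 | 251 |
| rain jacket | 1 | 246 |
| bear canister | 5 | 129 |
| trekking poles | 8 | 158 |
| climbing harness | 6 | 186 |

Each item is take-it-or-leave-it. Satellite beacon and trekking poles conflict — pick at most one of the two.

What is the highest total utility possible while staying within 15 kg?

949

Taking first-aid kit + field guide + sleeping bag + rain jacket + climbing harness: 13 kg used, 949 in utility.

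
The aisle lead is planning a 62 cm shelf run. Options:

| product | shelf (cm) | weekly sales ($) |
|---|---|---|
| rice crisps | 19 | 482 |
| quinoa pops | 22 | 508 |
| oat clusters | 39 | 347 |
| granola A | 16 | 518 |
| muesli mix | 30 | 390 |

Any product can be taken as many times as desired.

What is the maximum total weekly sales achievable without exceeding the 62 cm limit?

1554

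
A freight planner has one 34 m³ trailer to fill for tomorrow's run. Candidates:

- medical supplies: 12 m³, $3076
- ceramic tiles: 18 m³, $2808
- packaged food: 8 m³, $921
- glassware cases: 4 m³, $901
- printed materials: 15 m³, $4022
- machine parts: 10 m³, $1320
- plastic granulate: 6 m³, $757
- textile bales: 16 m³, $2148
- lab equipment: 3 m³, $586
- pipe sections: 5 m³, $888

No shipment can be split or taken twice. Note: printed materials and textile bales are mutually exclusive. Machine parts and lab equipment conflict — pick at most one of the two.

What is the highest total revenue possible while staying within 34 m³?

Medical supplies + glassware cases + printed materials + lab equipment uses 34 of the 34 m³ and totals 8585.
Runner-up medical supplies + glassware cases + printed materials tops out at 7999.

8585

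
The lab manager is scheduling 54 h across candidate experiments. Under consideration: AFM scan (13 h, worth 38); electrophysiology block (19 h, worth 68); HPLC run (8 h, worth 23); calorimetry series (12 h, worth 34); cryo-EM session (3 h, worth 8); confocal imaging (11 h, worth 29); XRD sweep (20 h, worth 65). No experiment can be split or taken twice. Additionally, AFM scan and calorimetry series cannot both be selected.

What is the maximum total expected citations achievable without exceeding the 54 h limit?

175

Greedy by ratio would take AFM scan + electrophysiology block + XRD sweep: 52 h used, total 171.
Dropping AFM scan frees 13 h; slotting in calorimetry series + cryo-EM session (15 h) lifts the total to 175 at 54 h.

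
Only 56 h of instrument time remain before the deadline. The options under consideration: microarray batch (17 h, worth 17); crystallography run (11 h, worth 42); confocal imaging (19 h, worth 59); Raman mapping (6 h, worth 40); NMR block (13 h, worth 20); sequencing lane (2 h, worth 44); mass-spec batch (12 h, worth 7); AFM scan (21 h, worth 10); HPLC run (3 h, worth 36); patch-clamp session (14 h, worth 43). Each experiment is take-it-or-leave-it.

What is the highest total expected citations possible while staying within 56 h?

264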